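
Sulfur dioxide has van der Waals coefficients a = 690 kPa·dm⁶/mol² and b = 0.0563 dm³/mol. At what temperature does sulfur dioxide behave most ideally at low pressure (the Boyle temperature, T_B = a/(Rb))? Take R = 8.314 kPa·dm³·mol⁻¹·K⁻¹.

For a van der Waals gas the second virial coefficient B₂ = b − a/(RT) vanishes at T_B = a/(Rb).
T_B = 690/(8.314×0.0563) = 690/0.46808 = 1474 K

T_B ≈ 1474 K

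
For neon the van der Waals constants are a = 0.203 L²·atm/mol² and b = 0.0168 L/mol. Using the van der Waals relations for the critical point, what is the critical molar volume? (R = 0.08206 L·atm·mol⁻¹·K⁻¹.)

V_m,c ≈ 0.05040 L/mol

For a van der Waals gas, V_m,c = 3b.
V_m,c = 3×0.0168 = 0.05040 L/mol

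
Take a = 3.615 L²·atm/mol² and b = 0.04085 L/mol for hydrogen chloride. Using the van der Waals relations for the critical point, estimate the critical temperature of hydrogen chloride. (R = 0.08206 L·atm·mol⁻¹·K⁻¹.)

For a van der Waals gas, T_c = 8a/(27Rb).
T_c = 8×3.615/(27×0.08206×0.04085) = 28.920/0.090508 = 319.5 K

T_c ≈ 319.5 K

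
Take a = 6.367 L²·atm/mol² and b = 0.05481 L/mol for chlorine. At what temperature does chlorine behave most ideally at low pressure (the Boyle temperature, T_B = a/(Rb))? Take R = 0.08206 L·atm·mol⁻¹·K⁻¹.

For a van der Waals gas the second virial coefficient B₂ = b − a/(RT) vanishes at T_B = a/(Rb).
T_B = 6.367/(0.08206×0.05481) = 6.367/0.0044977 = 1416 K

T_B ≈ 1416 K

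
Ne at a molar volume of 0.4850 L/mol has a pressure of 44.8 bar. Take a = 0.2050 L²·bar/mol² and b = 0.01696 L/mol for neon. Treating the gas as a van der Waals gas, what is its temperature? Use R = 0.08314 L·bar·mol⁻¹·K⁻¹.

T ≈ 257.1 K

T = (P + a/V_m²)(V_m − b)/R
P + a/V_m² = 44.8 + 0.2050/(0.4850)² = 45.672 bar
V_m − b = 0.4850 − 0.01696 = 0.46804 L/mol
T = (45.672)(0.46804)/0.08314 = 257.1 K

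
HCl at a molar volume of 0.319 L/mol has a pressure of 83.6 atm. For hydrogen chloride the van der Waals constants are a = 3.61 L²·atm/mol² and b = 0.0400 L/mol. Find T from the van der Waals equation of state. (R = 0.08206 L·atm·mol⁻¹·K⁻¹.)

T = (P + a/V_m²)(V_m − b)/R
P + a/V_m² = 83.6 + 3.61/(0.319)² = 119.08 atm
V_m − b = 0.319 − 0.0400 = 0.27900 L/mol
T = (119.08)(0.27900)/0.08206 = 404.9 K

T ≈ 404.9 K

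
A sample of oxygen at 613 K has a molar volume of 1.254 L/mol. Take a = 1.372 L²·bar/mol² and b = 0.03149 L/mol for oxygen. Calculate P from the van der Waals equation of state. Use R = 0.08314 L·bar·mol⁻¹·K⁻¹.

P ≈ 40.82 bar

P = RT/(V_m − b) − a/V_m²
RT/(V_m − b) = (0.08314)(613)/(1.254 − 0.03149) = 50.965/1.2225 = 41.689 bar
a/V_m² = 1.372/(1.254)² = 0.87249 bar
P = 41.689 − 0.87249 = 40.82 bar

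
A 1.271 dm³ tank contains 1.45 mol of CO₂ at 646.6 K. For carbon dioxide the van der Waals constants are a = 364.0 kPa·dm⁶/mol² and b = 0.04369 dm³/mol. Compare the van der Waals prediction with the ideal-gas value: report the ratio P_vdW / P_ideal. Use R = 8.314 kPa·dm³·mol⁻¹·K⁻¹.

Ideal: P_ideal = nRT/V = (1.45)(8.314)(646.6)/1.271 = 6132.93 kPa
vdW: P = nRT/(V − nb) − a n²/V² = 7794.96/1.20765 − 765.310/1.61544 = 6454.65 − 473.747 = 5980.90 kPa
Ratio = 5980.90/6132.93 = 0.9752

P_vdW / P_ideal ≈ 0.9752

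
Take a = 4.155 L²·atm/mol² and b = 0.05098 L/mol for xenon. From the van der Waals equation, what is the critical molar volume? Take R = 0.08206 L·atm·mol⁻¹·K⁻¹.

V_m,c ≈ 0.1529 L/mol

For a van der Waals gas, V_m,c = 3b.
V_m,c = 3×0.05098 = 0.1529 L/mol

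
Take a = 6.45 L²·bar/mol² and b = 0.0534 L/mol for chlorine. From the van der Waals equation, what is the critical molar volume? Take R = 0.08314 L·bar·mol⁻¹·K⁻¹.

V_m,c ≈ 0.1602 L/mol

For a van der Waals gas, V_m,c = 3b.
V_m,c = 3×0.0534 = 0.1602 L/mol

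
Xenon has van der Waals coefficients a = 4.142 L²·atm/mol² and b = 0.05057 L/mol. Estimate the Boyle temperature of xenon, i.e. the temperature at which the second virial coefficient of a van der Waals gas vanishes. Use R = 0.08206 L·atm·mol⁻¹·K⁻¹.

For a van der Waals gas the second virial coefficient B₂ = b − a/(RT) vanishes at T_B = a/(Rb).
T_B = 4.142/(0.08206×0.05057) = 4.142/0.0041498 = 998.1 K

T_B ≈ 998.1 K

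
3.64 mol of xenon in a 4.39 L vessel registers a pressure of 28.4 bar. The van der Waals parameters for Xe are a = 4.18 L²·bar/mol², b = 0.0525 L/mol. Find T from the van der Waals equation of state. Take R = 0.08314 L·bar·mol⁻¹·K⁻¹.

T ≈ 433.9 K

T = (P + a n²/V²)(V − nb)/(nR)
P + a n²/V² = 28.4 + (4.18)(3.64)²/(4.39)² = 31.274 bar
V − nb = 4.39 − (3.64)(0.0525) = 4.1989 L
T = (31.274)(4.1989)/((3.64)(0.08314)) = 433.9 K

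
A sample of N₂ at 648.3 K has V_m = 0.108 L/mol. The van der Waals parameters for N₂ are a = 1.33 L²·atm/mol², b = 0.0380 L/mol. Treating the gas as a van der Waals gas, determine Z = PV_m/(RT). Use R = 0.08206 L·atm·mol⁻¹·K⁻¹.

Z ≈ 1.311

P = RT/(V_m − b) − a/V_m² = (0.08206)(648.3)/(0.108 − 0.0380) − 1.33/(0.108)²
  = 53.199/0.070000 − 114.03 = 759.99 − 114.03 = 645.96 atm
Z = PV_m/(RT) = (645.96)(0.108)/((0.08206)(648.3)) = 69.764/53.199 = 1.311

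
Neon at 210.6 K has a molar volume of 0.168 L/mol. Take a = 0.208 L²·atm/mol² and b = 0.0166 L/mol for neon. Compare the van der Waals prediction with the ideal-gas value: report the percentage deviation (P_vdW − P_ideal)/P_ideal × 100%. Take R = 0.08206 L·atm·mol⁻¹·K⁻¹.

Ideal: P_ideal = RT/V_m = (0.08206)(210.6)/0.168 = 102.868 atm
vdW: P = RT/(V_m − b) − a/V_m² = 17.2818/0.151400 − 0.208/0.0282240 = 114.147 − 7.36961 = 106.777 atm
% deviation = (106.777 − 102.868)/102.868 × 100% = 3.80%

3.80 %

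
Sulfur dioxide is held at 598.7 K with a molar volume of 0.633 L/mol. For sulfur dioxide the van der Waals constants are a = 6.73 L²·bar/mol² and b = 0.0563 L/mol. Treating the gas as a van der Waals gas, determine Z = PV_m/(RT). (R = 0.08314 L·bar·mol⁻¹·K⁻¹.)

Z ≈ 0.8840

P = RT/(V_m − b) − a/V_m² = (0.08314)(598.7)/(0.633 − 0.0563) − 6.73/(0.633)²
  = 49.776/0.57670 − 16.796 = 86.312 − 16.796 = 69.516 bar
Z = PV_m/(RT) = (69.516)(0.633)/((0.08314)(598.7)) = 44.004/49.776 = 0.8840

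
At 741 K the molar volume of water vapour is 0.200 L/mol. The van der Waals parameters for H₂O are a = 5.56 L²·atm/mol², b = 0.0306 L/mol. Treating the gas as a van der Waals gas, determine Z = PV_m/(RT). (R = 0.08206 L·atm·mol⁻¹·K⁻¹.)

Z ≈ 0.7234

P = RT/(V_m − b) − a/V_m² = (0.08206)(741)/(0.200 − 0.0306) − 5.56/(0.200)²
  = 60.806/0.16940 − 139.00 = 358.95 − 139.00 = 219.95 atm
Z = PV_m/(RT) = (219.95)(0.200)/((0.08206)(741)) = 43.990/60.806 = 0.7234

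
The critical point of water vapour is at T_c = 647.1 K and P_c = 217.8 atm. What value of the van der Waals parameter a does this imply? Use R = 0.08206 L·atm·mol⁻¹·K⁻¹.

a ≈ 5.462 L²·atm/mol²

From T_c = 8a/(27Rb) and P_c = a/(27b²): a = 27 R² T_c²/(64 P_c).
a = 27×(0.08206)²×(647.1)²/(64×217.8) = 76132/13939 = 5.462 L²·atm/mol²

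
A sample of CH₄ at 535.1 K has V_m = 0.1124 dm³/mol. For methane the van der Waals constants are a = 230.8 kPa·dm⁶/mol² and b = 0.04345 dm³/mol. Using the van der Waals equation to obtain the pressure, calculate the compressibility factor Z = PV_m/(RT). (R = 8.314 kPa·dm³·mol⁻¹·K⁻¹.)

Z ≈ 1.169

P = RT/(V_m − b) − a/V_m² = (8.314)(535.1)/(0.1124 − 0.04345) − 230.8/(0.1124)²
  = 4448.8/0.068950 − 18269 = 64522 − 18269 = 46253 kPa
Z = PV_m/(RT) = (46253)(0.1124)/((8.314)(535.1)) = 5198.8/4448.8 = 1.169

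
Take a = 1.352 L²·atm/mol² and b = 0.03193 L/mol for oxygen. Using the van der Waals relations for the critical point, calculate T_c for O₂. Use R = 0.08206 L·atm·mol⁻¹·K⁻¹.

For a van der Waals gas, T_c = 8a/(27Rb).
T_c = 8×1.352/(27×0.08206×0.03193) = 10.816/0.070745 = 152.9 K

T_c ≈ 152.9 K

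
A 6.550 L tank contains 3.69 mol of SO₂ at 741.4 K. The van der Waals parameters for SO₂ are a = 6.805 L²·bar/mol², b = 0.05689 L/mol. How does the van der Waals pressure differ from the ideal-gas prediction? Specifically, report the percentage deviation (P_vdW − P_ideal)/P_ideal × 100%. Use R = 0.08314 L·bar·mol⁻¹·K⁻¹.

Ideal: P_ideal = nRT/V = (3.69)(0.08314)(741.4)/6.550 = 34.7254 bar
vdW: P = nRT/(V − nb) − a n²/V² = 227.452/6.34008 − 92.6576/42.9025 = 35.8753 − 2.15972 = 33.7156 bar
% deviation = (33.7156 − 34.7254)/34.7254 × 100% = -2.91%

-2.91 %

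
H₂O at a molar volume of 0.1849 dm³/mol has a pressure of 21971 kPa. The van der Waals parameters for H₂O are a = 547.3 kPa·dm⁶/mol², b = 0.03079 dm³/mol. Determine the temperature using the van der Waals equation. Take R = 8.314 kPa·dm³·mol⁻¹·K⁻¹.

T = (P + a/V_m²)(V_m − b)/R
P + a/V_m² = 21971 + 547.3/(0.1849)² = 37980 kPa
V_m − b = 0.1849 − 0.03079 = 0.15411 dm³/mol
T = (37980)(0.15411)/8.314 = 704.0 K

T ≈ 704.0 K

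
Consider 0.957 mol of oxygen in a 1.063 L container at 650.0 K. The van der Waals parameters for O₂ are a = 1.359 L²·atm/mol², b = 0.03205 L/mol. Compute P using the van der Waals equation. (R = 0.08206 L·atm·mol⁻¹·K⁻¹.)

P ≈ 48.35 atm

P = nRT/(V − nb) − a n²/V²
nRT/(V − nb) = (0.957)(0.08206)(650.0)/(1.063 − 0.957×0.03205) = 51.045/1.0323 = 49.448 atm
a n²/V² = (1.359)(0.957)²/(1.063)² = 1.1015 atm
P = 49.448 − 1.1015 = 48.35 atm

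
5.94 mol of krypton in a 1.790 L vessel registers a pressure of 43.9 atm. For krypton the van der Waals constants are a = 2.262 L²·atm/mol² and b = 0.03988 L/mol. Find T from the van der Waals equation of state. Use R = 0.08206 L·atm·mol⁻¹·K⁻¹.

T = (P + a n²/V²)(V − nb)/(nR)
P + a n²/V² = 43.9 + (2.262)(5.94)²/(1.790)² = 68.809 atm
V − nb = 1.790 − (5.94)(0.03988) = 1.5531 L
T = (68.809)(1.5531)/((5.94)(0.08206)) = 219.2 K

T ≈ 219.2 K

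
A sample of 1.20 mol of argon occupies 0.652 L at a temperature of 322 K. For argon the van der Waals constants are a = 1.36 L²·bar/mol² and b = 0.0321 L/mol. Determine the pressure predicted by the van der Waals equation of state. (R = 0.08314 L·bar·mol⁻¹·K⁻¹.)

P = nRT/(V − nb) − a n²/V²
nRT/(V − nb) = (1.20)(0.08314)(322)/(0.652 − 1.20×0.0321) = 32.125/0.61348 = 52.365 bar
a n²/V² = (1.36)(1.20)²/(0.652)² = 4.6069 bar
P = 52.365 − 4.6069 = 47.76 bar

P ≈ 47.76 bar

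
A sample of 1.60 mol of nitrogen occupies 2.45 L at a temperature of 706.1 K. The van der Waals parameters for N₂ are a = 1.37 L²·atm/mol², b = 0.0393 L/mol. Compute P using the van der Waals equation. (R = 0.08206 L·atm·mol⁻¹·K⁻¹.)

P = nRT/(V − nb) − a n²/V²
nRT/(V − nb) = (1.60)(0.08206)(706.1)/(2.45 − 1.60×0.0393) = 92.708/2.3871 = 38.837 atm
a n²/V² = (1.37)(1.60)²/(2.45)² = 0.58429 atm
P = 38.837 − 0.58429 = 38.25 atm

P ≈ 38.25 atm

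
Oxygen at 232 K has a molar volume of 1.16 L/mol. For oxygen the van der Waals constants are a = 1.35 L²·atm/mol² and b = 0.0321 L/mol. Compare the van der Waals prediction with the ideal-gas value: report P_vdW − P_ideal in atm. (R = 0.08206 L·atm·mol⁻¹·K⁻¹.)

ΔP ≈ -0.536 atm

Ideal: P_ideal = RT/V_m = (0.08206)(232)/1.16 = 16.4120 atm
vdW: P = RT/(V_m − b) − a/V_m² = 19.0379/1.12790 − 1.35/1.34560 = 16.8791 − 1.00327 = 15.8758 atm
ΔP = 15.8758 − 16.4120 = -0.536 atm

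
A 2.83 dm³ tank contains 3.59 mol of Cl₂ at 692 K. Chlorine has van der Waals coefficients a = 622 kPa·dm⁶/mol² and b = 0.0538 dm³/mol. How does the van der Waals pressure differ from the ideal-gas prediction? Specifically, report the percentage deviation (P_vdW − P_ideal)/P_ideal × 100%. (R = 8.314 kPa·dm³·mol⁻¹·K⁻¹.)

-6.39 %

Ideal: P_ideal = nRT/V = (3.59)(8.314)(692)/2.83 = 7298.34 kPa
vdW: P = nRT/(V − nb) − a n²/V² = 20654.3/2.63686 − 8016.40/8.00890 = 7832.91 − 1000.94 = 6831.97 kPa
% deviation = (6831.97 − 7298.34)/7298.34 × 100% = -6.39%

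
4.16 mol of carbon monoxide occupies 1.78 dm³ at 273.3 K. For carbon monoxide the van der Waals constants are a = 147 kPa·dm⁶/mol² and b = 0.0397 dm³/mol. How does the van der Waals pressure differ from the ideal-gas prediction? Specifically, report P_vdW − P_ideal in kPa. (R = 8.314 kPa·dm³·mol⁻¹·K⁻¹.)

Ideal: P_ideal = nRT/V = (4.16)(8.314)(273.3)/1.78 = 5310.35 kPa
vdW: P = nRT/(V − nb) − a n²/V² = 9452.42/1.61485 − 2543.92/3.16840 = 5853.44 − 802.904 = 5050.54 kPa
ΔP = 5050.54 − 5310.35 = -259.8 kPa

ΔP ≈ -259.8 kPa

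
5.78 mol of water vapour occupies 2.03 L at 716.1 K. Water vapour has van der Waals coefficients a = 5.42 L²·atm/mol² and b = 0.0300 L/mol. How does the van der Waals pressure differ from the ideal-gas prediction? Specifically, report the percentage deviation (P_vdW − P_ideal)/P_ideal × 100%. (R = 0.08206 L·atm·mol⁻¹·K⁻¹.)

-16.92 %

Ideal: P_ideal = nRT/V = (5.78)(0.08206)(716.1)/2.03 = 167.316 atm
vdW: P = nRT/(V − nb) − a n²/V² = 339.651/1.85660 − 181.074/4.12090 = 182.942 − 43.9404 = 139.002 atm
% deviation = (139.002 − 167.316)/167.316 × 100% = -16.92%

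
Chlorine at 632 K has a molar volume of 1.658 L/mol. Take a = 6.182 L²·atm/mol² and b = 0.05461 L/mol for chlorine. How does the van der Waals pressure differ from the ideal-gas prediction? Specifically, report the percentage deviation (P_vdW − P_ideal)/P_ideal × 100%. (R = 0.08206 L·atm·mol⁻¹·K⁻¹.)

Ideal: P_ideal = RT/V_m = (0.08206)(632)/1.658 = 31.2798 atm
vdW: P = RT/(V_m − b) − a/V_m² = 51.8619/1.60339 − 6.182/2.74896 = 32.3452 − 2.24885 = 30.0964 atm
% deviation = (30.0964 − 31.2798)/31.2798 × 100% = -3.78%

-3.78 %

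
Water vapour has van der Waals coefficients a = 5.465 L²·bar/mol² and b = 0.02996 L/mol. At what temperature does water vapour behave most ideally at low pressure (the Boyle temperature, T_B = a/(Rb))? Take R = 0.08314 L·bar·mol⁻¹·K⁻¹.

For a van der Waals gas the second virial coefficient B₂ = b − a/(RT) vanishes at T_B = a/(Rb).
T_B = 5.465/(0.08314×0.02996) = 5.465/0.0024909 = 2194 K

T_B ≈ 2194 K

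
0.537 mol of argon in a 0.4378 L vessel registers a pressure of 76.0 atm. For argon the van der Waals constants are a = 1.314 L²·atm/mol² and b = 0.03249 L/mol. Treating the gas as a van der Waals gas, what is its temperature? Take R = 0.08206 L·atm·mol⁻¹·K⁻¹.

T = (P + a n²/V²)(V − nb)/(nR)
P + a n²/V² = 76.0 + (1.314)(0.537)²/(0.4378)² = 77.977 atm
V − nb = 0.4378 − (0.537)(0.03249) = 0.42035 L
T = (77.977)(0.42035)/((0.537)(0.08206)) = 743.8 K

T ≈ 743.8 K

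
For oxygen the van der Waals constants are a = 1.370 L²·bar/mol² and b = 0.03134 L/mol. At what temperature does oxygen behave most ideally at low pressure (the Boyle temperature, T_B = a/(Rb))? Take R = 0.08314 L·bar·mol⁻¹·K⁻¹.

T_B ≈ 525.8 K

For a van der Waals gas the second virial coefficient B₂ = b − a/(RT) vanishes at T_B = a/(Rb).
T_B = 1.370/(0.08314×0.03134) = 1.370/0.0026056 = 525.8 K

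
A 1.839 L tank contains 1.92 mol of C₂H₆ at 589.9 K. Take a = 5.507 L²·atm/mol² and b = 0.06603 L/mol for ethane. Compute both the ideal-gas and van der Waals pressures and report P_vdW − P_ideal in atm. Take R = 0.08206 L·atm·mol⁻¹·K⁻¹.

Ideal: P_ideal = nRT/V = (1.92)(0.08206)(589.9)/1.839 = 50.5393 atm
vdW: P = nRT/(V − nb) − a n²/V² = 92.9418/1.71222 − 20.3010/3.38192 = 54.2815 − 6.00280 = 48.2787 atm
ΔP = 48.2787 − 50.5393 = -2.261 atm

ΔP ≈ -2.261 atm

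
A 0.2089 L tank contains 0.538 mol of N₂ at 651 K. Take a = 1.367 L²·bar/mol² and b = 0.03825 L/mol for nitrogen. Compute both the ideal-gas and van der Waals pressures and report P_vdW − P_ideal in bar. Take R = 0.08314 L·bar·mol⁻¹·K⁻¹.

Ideal: P_ideal = nRT/V = (0.538)(0.08314)(651)/0.2089 = 139.391 bar
vdW: P = nRT/(V − nb) − a n²/V² = 29.1188/0.188322 − 0.395670/0.0436392 = 154.622 − 9.06685 = 145.555 bar
ΔP = 145.555 − 139.391 = 6.16 bar

ΔP ≈ 6.16 bar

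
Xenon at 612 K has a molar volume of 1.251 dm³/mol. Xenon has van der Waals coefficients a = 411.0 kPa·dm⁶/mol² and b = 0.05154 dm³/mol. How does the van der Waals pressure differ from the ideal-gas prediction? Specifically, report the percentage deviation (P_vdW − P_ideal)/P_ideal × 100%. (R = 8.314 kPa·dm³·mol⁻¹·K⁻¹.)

-2.16 %

Ideal: P_ideal = RT/V_m = (8.314)(612)/1.251 = 4067.28 kPa
vdW: P = RT/(V_m − b) − a/V_m² = 5088.17/1.19946 − 411.0/1.56500 = 4242.05 − 262.620 = 3979.43 kPa
% deviation = (3979.43 − 4067.28)/4067.28 × 100% = -2.16%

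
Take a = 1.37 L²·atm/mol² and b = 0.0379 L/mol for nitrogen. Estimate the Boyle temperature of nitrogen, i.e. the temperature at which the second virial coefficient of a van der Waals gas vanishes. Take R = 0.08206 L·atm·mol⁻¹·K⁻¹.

T_B ≈ 440.5 K

For a van der Waals gas the second virial coefficient B₂ = b − a/(RT) vanishes at T_B = a/(Rb).
T_B = 1.37/(0.08206×0.0379) = 1.37/0.0031101 = 440.5 K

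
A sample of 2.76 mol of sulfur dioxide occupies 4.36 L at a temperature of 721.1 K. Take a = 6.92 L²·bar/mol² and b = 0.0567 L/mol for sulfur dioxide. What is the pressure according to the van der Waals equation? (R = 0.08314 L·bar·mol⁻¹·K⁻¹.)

P ≈ 36.59 bar

P = nRT/(V − nb) − a n²/V²
nRT/(V − nb) = (2.76)(0.08314)(721.1)/(4.36 − 2.76×0.0567) = 165.47/4.2035 = 39.365 bar
a n²/V² = (6.92)(2.76)²/(4.36)² = 2.7730 bar
P = 39.365 − 2.7730 = 36.59 bar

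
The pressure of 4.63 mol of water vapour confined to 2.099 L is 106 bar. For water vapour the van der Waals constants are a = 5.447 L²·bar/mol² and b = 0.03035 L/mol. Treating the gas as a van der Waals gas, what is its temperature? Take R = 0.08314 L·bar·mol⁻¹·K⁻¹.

T = (P + a n²/V²)(V − nb)/(nR)
P + a n²/V² = 106 + (5.447)(4.63)²/(2.099)² = 132.50 bar
V − nb = 2.099 − (4.63)(0.03035) = 1.9585 L
T = (132.50)(1.9585)/((4.63)(0.08314)) = 674.1 K

T ≈ 674.1 K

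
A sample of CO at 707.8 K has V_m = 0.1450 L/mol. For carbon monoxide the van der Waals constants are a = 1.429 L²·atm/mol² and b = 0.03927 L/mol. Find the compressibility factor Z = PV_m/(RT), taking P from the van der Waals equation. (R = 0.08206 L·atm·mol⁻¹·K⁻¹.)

Z ≈ 1.202

P = RT/(V_m − b) − a/V_m² = (0.08206)(707.8)/(0.1450 − 0.03927) − 1.429/(0.1450)²
  = 58.082/0.10573 − 67.967 = 549.34 − 67.967 = 481.37 atm
Z = PV_m/(RT) = (481.37)(0.1450)/((0.08206)(707.8)) = 69.799/58.082 = 1.202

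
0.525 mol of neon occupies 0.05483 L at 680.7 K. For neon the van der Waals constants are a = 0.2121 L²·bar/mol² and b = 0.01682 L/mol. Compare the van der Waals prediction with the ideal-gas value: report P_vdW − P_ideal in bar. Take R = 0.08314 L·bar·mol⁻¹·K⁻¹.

Ideal: P_ideal = nRT/V = (0.525)(0.08314)(680.7)/0.05483 = 541.885 bar
vdW: P = nRT/(V − nb) − a n²/V² = 29.7115/0.0459995 − 0.0584601/0.00300633 = 645.909 − 19.4457 = 626.463 bar
ΔP = 626.463 − 541.885 = 84.58 bar

ΔP ≈ 84.58 bar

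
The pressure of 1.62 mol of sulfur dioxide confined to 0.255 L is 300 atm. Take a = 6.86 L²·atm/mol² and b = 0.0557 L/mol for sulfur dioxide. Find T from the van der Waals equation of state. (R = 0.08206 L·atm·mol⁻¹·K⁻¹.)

T ≈ 715.0 K

T = (P + a n²/V²)(V − nb)/(nR)
P + a n²/V² = 300 + (6.86)(1.62)²/(0.255)² = 576.87 atm
V − nb = 0.255 − (1.62)(0.0557) = 0.16477 L
T = (576.87)(0.16477)/((1.62)(0.08206)) = 715.0 K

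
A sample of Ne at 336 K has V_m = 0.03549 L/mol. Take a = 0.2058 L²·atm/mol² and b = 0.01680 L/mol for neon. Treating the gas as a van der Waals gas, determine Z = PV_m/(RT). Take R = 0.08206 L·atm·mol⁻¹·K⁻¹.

Z ≈ 1.689

P = RT/(V_m − b) − a/V_m² = (0.08206)(336)/(0.03549 − 0.01680) − 0.2058/(0.03549)²
  = 27.572/0.018690 − 163.39 = 1475.2 − 163.39 = 1311.8 atm
Z = PV_m/(RT) = (1311.8)(0.03549)/((0.08206)(336)) = 46.556/27.572 = 1.689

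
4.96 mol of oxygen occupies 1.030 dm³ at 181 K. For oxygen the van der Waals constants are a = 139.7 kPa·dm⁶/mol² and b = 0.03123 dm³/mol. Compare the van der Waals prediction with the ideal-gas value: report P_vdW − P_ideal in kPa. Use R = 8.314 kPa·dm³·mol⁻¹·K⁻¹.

ΔP ≈ -1957 kPa

Ideal: P_ideal = nRT/V = (4.96)(8.314)(181)/1.030 = 7246.58 kPa
vdW: P = nRT/(V − nb) − a n²/V² = 7463.98/0.875099 − 3436.84/1.06090 = 8529.30 − 3239.55 = 5289.75 kPa
ΔP = 5289.75 − 7246.58 = -1957 kPa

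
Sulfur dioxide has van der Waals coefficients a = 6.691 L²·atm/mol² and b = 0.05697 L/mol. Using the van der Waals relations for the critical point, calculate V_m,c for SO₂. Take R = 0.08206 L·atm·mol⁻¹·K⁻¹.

For a van der Waals gas, V_m,c = 3b.
V_m,c = 3×0.05697 = 0.1709 L/mol

V_m,c ≈ 0.1709 L/mol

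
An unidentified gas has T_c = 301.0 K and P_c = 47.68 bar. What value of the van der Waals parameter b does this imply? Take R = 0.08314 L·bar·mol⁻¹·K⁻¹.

b ≈ 0.06561 L/mol

From T_c = 8a/(27Rb) and P_c = a/(27b²): b = R T_c/(8 P_c).
b = (0.08314)(301.0)/(8×47.68) = 25.025/381.44 = 0.06561 L/mol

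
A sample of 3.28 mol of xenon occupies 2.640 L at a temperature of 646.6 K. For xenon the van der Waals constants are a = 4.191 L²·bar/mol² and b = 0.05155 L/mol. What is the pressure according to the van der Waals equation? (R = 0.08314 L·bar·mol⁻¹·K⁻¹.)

P = nRT/(V − nb) − a n²/V²
nRT/(V − nb) = (3.28)(0.08314)(646.6)/(2.640 − 3.28×0.05155) = 176.33/2.4709 = 71.363 bar
a n²/V² = (4.191)(3.28)²/(2.640)² = 6.4693 bar
P = 71.363 − 6.4693 = 64.89 bar

P ≈ 64.89 bar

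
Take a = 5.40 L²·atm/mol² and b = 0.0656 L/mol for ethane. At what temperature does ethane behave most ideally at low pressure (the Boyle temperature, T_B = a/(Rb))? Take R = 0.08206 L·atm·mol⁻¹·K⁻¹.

For a van der Waals gas the second virial coefficient B₂ = b − a/(RT) vanishes at T_B = a/(Rb).
T_B = 5.40/(0.08206×0.0656) = 5.40/0.0053831 = 1003 K

T_B ≈ 1003 K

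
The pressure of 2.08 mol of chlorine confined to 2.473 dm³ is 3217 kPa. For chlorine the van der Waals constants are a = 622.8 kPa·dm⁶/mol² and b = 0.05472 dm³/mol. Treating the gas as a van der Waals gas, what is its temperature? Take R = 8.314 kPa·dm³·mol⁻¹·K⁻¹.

T = (P + a n²/V²)(V − nb)/(nR)
P + a n²/V² = 3217 + (622.8)(2.08)²/(2.473)² = 3657.6 kPa
V − nb = 2.473 − (2.08)(0.05472) = 2.3592 dm³
T = (3657.6)(2.3592)/((2.08)(8.314)) = 499.0 K

T ≈ 499.0 K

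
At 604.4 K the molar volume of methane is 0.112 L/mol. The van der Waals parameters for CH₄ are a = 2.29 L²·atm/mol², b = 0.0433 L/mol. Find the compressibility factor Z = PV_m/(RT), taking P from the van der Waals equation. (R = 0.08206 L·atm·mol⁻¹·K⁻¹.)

P = RT/(V_m − b) − a/V_m² = (0.08206)(604.4)/(0.112 − 0.0433) − 2.29/(0.112)²
  = 49.597/0.068700 − 182.56 = 721.94 − 182.56 = 539.38 atm
Z = PV_m/(RT) = (539.38)(0.112)/((0.08206)(604.4)) = 60.411/49.597 = 1.218

Z ≈ 1.218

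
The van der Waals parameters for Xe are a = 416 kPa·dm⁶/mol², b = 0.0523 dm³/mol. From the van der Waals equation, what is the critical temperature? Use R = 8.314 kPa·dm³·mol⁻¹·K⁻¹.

T_c ≈ 283.5 K

For a van der Waals gas, T_c = 8a/(27Rb).
T_c = 8×416/(27×8.314×0.0523) = 3328.0/11.740 = 283.5 K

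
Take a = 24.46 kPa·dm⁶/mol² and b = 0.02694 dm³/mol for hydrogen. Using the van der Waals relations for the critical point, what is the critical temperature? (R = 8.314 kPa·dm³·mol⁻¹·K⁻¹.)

For a van der Waals gas, T_c = 8a/(27Rb).
T_c = 8×24.46/(27×8.314×0.02694) = 195.68/6.0474 = 32.36 K

T_c ≈ 32.36 K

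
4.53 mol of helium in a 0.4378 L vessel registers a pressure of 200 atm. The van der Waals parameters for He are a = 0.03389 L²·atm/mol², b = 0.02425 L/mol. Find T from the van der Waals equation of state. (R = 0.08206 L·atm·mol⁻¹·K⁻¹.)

T ≈ 179.6 K

T = (P + a n²/V²)(V − nb)/(nR)
P + a n²/V² = 200 + (0.03389)(4.53)²/(0.4378)² = 203.63 atm
V − nb = 0.4378 − (4.53)(0.02425) = 0.32795 L
T = (203.63)(0.32795)/((4.53)(0.08206)) = 179.6 K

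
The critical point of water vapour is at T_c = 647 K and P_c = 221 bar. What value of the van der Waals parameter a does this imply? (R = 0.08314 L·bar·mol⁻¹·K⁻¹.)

a ≈ 5.524 L²·bar/mol²

From T_c = 8a/(27Rb) and P_c = a/(27b²): a = 27 R² T_c²/(64 P_c).
a = 27×(0.08314)²×(647)²/(64×221) = 78125/14144 = 5.524 L²·bar/mol²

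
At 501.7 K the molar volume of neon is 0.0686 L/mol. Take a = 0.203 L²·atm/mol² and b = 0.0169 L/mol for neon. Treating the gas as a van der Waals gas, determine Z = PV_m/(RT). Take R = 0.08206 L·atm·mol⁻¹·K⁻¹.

Z ≈ 1.255

P = RT/(V_m − b) − a/V_m² = (0.08206)(501.7)/(0.0686 − 0.0169) − 0.203/(0.0686)²
  = 41.170/0.051700 − 43.137 = 796.32 − 43.137 = 753.18 atm
Z = PV_m/(RT) = (753.18)(0.0686)/((0.08206)(501.7)) = 51.668/41.170 = 1.255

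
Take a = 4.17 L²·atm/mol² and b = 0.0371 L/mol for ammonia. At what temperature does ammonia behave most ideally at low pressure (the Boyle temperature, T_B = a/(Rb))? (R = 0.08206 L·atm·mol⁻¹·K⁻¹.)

For a van der Waals gas the second virial coefficient B₂ = b − a/(RT) vanishes at T_B = a/(Rb).
T_B = 4.17/(0.08206×0.0371) = 4.17/0.0030444 = 1370 K

T_B ≈ 1370 K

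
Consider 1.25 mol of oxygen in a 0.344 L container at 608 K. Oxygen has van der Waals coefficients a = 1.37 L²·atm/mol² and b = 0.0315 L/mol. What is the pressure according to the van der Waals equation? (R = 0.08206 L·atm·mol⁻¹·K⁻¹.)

P = nRT/(V − nb) − a n²/V²
nRT/(V − nb) = (1.25)(0.08206)(608)/(0.344 − 1.25×0.0315) = 62.366/0.30463 = 204.73 atm
a n²/V² = (1.37)(1.25)²/(0.344)² = 18.089 atm
P = 204.73 − 18.089 = 186.6 atm

P ≈ 186.6 atm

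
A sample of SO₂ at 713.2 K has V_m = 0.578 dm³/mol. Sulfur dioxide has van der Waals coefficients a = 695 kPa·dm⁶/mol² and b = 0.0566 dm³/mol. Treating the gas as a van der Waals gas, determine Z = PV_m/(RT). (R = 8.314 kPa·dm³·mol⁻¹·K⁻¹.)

P = RT/(V_m − b) − a/V_m² = (8.314)(713.2)/(0.578 − 0.0566) − 695/(0.578)²
  = 5929.5/0.52140 − 2080.3 = 11372 − 2080.3 = 9292 kPa
Z = PV_m/(RT) = (9292)(0.578)/((8.314)(713.2)) = 5370.8/5929.5 = 0.9058

Z ≈ 0.9058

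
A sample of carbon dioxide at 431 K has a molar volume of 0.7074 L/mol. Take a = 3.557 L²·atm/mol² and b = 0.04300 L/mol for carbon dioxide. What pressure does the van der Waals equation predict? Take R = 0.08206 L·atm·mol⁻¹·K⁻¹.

P = RT/(V_m − b) − a/V_m²
RT/(V_m − b) = (0.08206)(431)/(0.7074 − 0.04300) = 35.368/0.66440 = 53.233 atm
a/V_m² = 3.557/(0.7074)² = 7.1081 atm
P = 53.233 − 7.1081 = 46.12 atm

P ≈ 46.12 atm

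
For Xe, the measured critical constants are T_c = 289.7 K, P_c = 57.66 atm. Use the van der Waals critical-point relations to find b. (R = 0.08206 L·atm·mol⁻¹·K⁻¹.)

b ≈ 0.05154 L/mol

From T_c = 8a/(27Rb) and P_c = a/(27b²): b = R T_c/(8 P_c).
b = (0.08206)(289.7)/(8×57.66) = 23.773/461.28 = 0.05154 L/mol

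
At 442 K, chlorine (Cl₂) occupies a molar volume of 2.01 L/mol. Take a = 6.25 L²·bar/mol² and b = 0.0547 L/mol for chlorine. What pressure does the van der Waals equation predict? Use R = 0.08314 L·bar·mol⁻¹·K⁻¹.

P ≈ 17.25 bar

P = RT/(V_m − b) − a/V_m²
RT/(V_m − b) = (0.08314)(442)/(2.01 − 0.0547) = 36.748/1.9553 = 18.794 bar
a/V_m² = 6.25/(2.01)² = 1.5470 bar
P = 18.794 − 1.5470 = 17.25 bar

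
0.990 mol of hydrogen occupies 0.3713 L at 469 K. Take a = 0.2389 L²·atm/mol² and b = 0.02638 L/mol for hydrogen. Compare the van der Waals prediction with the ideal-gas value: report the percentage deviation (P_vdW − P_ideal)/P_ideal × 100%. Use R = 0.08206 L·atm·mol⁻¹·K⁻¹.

Ideal: P_ideal = nRT/V = (0.990)(0.08206)(469)/0.3713 = 102.616 atm
vdW: P = nRT/(V − nb) − a n²/V² = 38.1013/0.345184 − 0.234146/0.137864 = 110.380 − 1.69838 = 108.682 atm
% deviation = (108.682 − 102.616)/102.616 × 100% = 5.91%

5.91 %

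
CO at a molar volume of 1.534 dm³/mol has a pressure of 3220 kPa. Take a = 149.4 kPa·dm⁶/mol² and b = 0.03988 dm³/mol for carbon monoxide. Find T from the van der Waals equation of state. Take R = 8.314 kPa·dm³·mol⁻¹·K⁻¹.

T = (P + a/V_m²)(V_m − b)/R
P + a/V_m² = 3220 + 149.4/(1.534)² = 3283.5 kPa
V_m − b = 1.534 − 0.03988 = 1.4941 dm³/mol
T = (3283.5)(1.4941)/8.314 = 590.1 K

T ≈ 590.1 K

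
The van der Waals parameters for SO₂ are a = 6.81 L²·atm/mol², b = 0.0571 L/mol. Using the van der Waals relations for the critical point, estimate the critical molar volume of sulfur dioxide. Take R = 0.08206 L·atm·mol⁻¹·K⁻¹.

V_m,c ≈ 0.1713 L/mol

For a van der Waals gas, V_m,c = 3b.
V_m,c = 3×0.0571 = 0.1713 L/mol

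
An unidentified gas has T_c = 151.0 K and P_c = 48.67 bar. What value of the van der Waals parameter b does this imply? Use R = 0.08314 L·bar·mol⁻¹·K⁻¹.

From T_c = 8a/(27Rb) and P_c = a/(27b²): b = R T_c/(8 P_c).
b = (0.08314)(151.0)/(8×48.67) = 12.554/389.36 = 0.03224 L/mol

b ≈ 0.03224 L/mol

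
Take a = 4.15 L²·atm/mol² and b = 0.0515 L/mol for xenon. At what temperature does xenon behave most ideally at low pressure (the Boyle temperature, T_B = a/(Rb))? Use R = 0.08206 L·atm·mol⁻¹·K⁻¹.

T_B ≈ 982.0 K

For a van der Waals gas the second virial coefficient B₂ = b − a/(RT) vanishes at T_B = a/(Rb).
T_B = 4.15/(0.08206×0.0515) = 4.15/0.0042261 = 982.0 K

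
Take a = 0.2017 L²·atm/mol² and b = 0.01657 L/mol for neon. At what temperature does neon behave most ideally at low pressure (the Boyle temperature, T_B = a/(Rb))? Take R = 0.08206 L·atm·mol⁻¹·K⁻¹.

For a van der Waals gas the second virial coefficient B₂ = b − a/(RT) vanishes at T_B = a/(Rb).
T_B = 0.2017/(0.08206×0.01657) = 0.2017/0.0013597 = 148.3 K

T_B ≈ 148.3 K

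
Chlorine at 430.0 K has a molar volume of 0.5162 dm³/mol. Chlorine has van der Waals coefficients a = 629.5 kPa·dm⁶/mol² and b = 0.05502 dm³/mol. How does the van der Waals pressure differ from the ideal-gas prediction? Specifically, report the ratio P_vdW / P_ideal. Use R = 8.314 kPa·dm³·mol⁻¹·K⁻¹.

P_vdW / P_ideal ≈ 0.7782

Ideal: P_ideal = RT/V_m = (8.314)(430.0)/0.5162 = 6925.65 kPa
vdW: P = RT/(V_m − b) − a/V_m² = 3575.02/0.461180 − 629.5/0.266462 = 7751.90 − 2362.44 = 5389.46 kPa
Ratio = 5389.46/6925.65 = 0.7782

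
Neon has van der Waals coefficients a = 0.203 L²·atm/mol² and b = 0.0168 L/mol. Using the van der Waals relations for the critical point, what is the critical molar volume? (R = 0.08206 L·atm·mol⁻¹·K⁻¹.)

For a van der Waals gas, V_m,c = 3b.
V_m,c = 3×0.0168 = 0.05040 L/mol

V_m,c ≈ 0.05040 L/mol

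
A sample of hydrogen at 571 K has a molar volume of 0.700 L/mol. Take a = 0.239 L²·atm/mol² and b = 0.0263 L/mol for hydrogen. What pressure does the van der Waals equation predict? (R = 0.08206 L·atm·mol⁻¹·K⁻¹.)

P ≈ 69.06 atm

P = RT/(V_m − b) − a/V_m²
RT/(V_m − b) = (0.08206)(571)/(0.700 − 0.0263) = 46.856/0.67370 = 69.550 atm
a/V_m² = 0.239/(0.700)² = 0.48776 atm
P = 69.550 − 0.48776 = 69.06 atm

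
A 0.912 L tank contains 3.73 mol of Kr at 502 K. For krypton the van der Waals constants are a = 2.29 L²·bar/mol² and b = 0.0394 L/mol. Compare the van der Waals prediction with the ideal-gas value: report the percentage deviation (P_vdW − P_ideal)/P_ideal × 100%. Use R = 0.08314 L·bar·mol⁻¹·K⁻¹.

Ideal: P_ideal = nRT/V = (3.73)(0.08314)(502)/0.912 = 170.698 bar
vdW: P = nRT/(V − nb) − a n²/V² = 155.676/0.765038 − 31.8605/0.831744 = 203.488 − 38.3057 = 165.182 bar
% deviation = (165.182 − 170.698)/170.698 × 100% = -3.23%

-3.23 %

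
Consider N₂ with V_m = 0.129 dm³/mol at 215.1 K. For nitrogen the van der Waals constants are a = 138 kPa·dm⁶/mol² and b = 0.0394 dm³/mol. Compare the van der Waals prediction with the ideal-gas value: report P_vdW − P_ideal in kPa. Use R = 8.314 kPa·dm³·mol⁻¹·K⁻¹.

Ideal: P_ideal = RT/V_m = (8.314)(215.1)/0.129 = 13863.1 kPa
vdW: P = RT/(V_m − b) − a/V_m² = 1788.34/0.0896000 − 138/0.0166410 = 19959.2 − 8292.77 = 11666.4 kPa
ΔP = 11666.4 − 13863.1 = -2197 kPa

ΔP ≈ -2197 kPa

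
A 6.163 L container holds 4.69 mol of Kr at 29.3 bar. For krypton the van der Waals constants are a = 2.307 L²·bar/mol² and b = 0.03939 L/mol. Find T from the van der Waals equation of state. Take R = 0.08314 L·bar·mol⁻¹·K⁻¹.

T = (P + a n²/V²)(V − nb)/(nR)
P + a n²/V² = 29.3 + (2.307)(4.69)²/(6.163)² = 30.636 bar
V − nb = 6.163 − (4.69)(0.03939) = 5.9783 L
T = (30.636)(5.9783)/((4.69)(0.08314)) = 469.7 K

T ≈ 469.7 K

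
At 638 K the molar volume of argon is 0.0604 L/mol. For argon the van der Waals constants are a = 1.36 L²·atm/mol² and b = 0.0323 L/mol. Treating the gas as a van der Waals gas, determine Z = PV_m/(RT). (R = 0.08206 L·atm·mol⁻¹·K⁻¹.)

Z ≈ 1.719

P = RT/(V_m − b) − a/V_m² = (0.08206)(638)/(0.0604 − 0.0323) − 1.36/(0.0604)²
  = 52.354/0.028100 − 372.79 = 1863.1 − 372.79 = 1490.3 atm
Z = PV_m/(RT) = (1490.3)(0.0604)/((0.08206)(638)) = 90.014/52.354 = 1.719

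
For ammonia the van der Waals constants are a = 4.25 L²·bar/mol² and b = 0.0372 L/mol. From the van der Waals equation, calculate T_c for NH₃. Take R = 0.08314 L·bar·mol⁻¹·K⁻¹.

For a van der Waals gas, T_c = 8a/(27Rb).
T_c = 8×4.25/(27×0.08314×0.0372) = 34.000/0.083506 = 407.2 K

T_c ≈ 407.2 K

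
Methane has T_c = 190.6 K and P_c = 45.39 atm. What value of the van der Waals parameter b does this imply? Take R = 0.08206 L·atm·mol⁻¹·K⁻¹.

b ≈ 0.04307 L/mol

From T_c = 8a/(27Rb) and P_c = a/(27b²): b = R T_c/(8 P_c).
b = (0.08206)(190.6)/(8×45.39) = 15.641/363.12 = 0.04307 L/mol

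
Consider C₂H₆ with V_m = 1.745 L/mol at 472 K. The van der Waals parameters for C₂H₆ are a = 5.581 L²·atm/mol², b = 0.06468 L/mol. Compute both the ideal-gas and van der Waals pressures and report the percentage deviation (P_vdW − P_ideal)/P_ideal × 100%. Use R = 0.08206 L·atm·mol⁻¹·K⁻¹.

-4.41 %

Ideal: P_ideal = RT/V_m = (0.08206)(472)/1.745 = 22.1962 atm
vdW: P = RT/(V_m − b) − a/V_m² = 38.7323/1.68032 − 5.581/3.04503 = 23.0505 − 1.83282 = 21.2177 atm
% deviation = (21.2177 − 22.1962)/22.1962 × 100% = -4.41%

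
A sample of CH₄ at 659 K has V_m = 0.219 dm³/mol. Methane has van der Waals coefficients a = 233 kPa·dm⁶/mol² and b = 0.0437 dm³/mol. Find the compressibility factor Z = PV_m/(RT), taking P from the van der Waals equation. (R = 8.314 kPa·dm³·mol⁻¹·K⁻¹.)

P = RT/(V_m − b) − a/V_m² = (8.314)(659)/(0.219 − 0.0437) − 233/(0.219)²
  = 5478.9/0.17530 − 4858.1 = 31254 − 4858.1 = 26396 kPa
Z = PV_m/(RT) = (26396)(0.219)/((8.314)(659)) = 5780.7/5478.9 = 1.055

Z ≈ 1.055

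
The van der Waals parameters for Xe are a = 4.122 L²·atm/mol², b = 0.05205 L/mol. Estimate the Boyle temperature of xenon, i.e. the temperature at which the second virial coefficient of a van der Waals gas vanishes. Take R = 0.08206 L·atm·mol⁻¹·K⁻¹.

T_B ≈ 965.1 K

For a van der Waals gas the second virial coefficient B₂ = b − a/(RT) vanishes at T_B = a/(Rb).
T_B = 4.122/(0.08206×0.05205) = 4.122/0.0042712 = 965.1 K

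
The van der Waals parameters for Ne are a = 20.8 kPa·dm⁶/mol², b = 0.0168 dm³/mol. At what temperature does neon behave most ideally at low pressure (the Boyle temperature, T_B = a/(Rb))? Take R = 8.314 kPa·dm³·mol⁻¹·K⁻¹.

For a van der Waals gas the second virial coefficient B₂ = b − a/(RT) vanishes at T_B = a/(Rb).
T_B = 20.8/(8.314×0.0168) = 20.8/0.13968 = 148.9 K

T_B ≈ 148.9 K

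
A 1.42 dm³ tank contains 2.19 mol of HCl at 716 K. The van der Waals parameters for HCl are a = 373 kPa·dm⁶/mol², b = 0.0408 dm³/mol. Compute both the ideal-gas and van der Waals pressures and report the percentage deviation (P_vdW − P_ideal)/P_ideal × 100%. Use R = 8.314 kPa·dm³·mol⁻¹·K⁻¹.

-2.95 %

Ideal: P_ideal = nRT/V = (2.19)(8.314)(716)/1.42 = 9180.76 kPa
vdW: P = nRT/(V − nb) − a n²/V² = 13036.7/1.33065 − 1788.95/2.01640 = 9797.24 − 887.200 = 8910.04 kPa
% deviation = (8910.04 − 9180.76)/9180.76 × 100% = -2.95%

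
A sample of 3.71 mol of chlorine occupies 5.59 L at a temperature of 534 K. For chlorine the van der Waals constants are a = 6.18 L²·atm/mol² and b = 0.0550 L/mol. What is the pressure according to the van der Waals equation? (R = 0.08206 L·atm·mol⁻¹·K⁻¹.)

P = nRT/(V − nb) − a n²/V²
nRT/(V − nb) = (3.71)(0.08206)(534)/(5.59 − 3.71×0.0550) = 162.57/5.3860 = 30.184 atm
a n²/V² = (6.18)(3.71)²/(5.59)² = 2.7222 atm
P = 30.184 − 2.7222 = 27.46 atm

P ≈ 27.46 atm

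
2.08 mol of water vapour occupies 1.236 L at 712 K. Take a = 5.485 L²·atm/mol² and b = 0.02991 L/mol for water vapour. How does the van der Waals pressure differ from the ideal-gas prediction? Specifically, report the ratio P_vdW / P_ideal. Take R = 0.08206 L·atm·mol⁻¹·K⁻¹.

Ideal: P_ideal = nRT/V = (2.08)(0.08206)(712)/1.236 = 98.3233 atm
vdW: P = nRT/(V − nb) − a n²/V² = 121.528/1.17379 − 23.7303/1.52770 = 103.535 − 15.5334 = 88.002 atm
Ratio = 88.002/98.3233 = 0.8950

P_vdW / P_ideal ≈ 0.8950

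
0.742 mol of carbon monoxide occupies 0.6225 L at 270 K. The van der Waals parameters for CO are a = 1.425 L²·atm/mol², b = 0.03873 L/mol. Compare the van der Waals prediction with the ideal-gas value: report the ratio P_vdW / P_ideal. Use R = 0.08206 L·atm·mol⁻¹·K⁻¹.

Ideal: P_ideal = nRT/V = (0.742)(0.08206)(270)/0.6225 = 26.4095 atm
vdW: P = nRT/(V − nb) − a n²/V² = 16.4399/0.593762 − 0.784554/0.387506 = 27.6877 − 2.02462 = 25.6631 atm
Ratio = 25.6631/26.4095 = 0.9717

P_vdW / P_ideal ≈ 0.9717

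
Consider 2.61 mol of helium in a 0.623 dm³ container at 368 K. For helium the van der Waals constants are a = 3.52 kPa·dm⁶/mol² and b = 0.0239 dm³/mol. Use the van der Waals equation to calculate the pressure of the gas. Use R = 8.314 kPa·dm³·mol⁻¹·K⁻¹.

P = nRT/(V − nb) − a n²/V²
nRT/(V − nb) = (2.61)(8.314)(368)/(0.623 − 2.61×0.0239) = 7985.4/0.56062 = 14244 kPa
a n²/V² = (3.52)(2.61)²/(0.623)² = 61.780 kPa
P = 14244 − 61.780 = 14182 kPa

P ≈ 14182 kPa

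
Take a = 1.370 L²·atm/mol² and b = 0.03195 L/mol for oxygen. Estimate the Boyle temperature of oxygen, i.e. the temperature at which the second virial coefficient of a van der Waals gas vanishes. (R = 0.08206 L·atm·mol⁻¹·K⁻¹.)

For a van der Waals gas the second virial coefficient B₂ = b − a/(RT) vanishes at T_B = a/(Rb).
T_B = 1.370/(0.08206×0.03195) = 1.370/0.0026218 = 522.5 K

T_B ≈ 522.5 K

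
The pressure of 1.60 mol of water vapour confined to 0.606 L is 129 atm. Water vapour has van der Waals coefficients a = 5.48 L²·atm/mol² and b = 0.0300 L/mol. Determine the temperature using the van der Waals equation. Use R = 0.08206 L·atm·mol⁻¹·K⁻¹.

T = (P + a n²/V²)(V − nb)/(nR)
P + a n²/V² = 129 + (5.48)(1.60)²/(0.606)² = 167.20 atm
V − nb = 0.606 − (1.60)(0.0300) = 0.55800 L
T = (167.20)(0.55800)/((1.60)(0.08206)) = 710.6 K

T ≈ 710.6 K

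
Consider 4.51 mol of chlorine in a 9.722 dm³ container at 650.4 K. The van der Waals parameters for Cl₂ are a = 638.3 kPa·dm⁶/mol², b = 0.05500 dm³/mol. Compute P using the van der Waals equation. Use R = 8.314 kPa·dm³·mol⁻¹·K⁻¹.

P = nRT/(V − nb) − a n²/V²
nRT/(V − nb) = (4.51)(8.314)(650.4)/(9.722 − 4.51×0.05500) = 24387/9.4740 = 2574.1 kPa
a n²/V² = (638.3)(4.51)²/(9.722)² = 137.36 kPa
P = 2574.1 − 137.36 = 2437 kPa

P ≈ 2437 kPa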